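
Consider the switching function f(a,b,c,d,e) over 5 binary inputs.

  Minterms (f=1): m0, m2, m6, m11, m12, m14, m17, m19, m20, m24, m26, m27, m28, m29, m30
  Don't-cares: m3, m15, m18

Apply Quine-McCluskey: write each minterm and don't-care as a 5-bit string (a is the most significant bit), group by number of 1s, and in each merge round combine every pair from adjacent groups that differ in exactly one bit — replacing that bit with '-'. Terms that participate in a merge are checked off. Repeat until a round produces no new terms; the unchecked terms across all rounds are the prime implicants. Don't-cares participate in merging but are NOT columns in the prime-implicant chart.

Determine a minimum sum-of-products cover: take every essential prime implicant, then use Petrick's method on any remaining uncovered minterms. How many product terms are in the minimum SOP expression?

size-2^0 implicants → 00000(✓)  00010(✓)  00011(✓)  00110(✓)  01011(✓)  01100(✓)  01110(✓)  01111(✓)  10001(✓)  10010(✓)  10011(✓)  10100(✓)  11000(✓)  11010(✓)  11011(✓)  11100(✓)  11101(✓)  11110(✓)
size-2^1 implicants → -0010(✓)  -0011(✓)  -1011(✓)  -1100(✓)  -1110(✓)  0-011(✓)  0-110  00-10  000-0  0001-(✓)  01-11  011-0(✓)  0111-  1-010(✓)  1-011(✓)  1-100  100-1  1001-(✓)  11-00(✓)  11-10(✓)  110-0(✓)  1101-(✓)  111-0(✓)  1110-
size-2^2 implicants → --011  -001-  -11-0  1-01-  11--0
Unchecked terms (primes): --011, -001-, -11-0, 0-110, 00-10, 000-0, 01-11, 0111-, 1-01-, 1-100, 100-1, 11--0, 1110-
Minterm coverage:
  m0 ⊆ 000-0 [E]
  m2 ⊆ -001-,00-10,000-0
  m6 ⊆ 0-110,00-10
  m11 ⊆ --011,01-11
  m12 ⊆ -11-0 [E]
  m14 ⊆ -11-0,0-110,0111-
  m17 ⊆ 100-1 [E]
  m19 ⊆ --011,-001-,1-01-,100-1
  m20 ⊆ 1-100 [E]
  m24 ⊆ 11--0 [E]
  m26 ⊆ 1-01-,11--0
  m27 ⊆ --011,1-01-
  m28 ⊆ -11-0,1-100,11--0,1110-
  m29 ⊆ 1110- [E]
  m30 ⊆ -11-0,11--0
E = {-11-0, 000-0, 1-100, 100-1, 11--0, 1110-}
Petrick residual → --011, 0-110
Cover = c'de + bce' + a'cde' + a'b'c'e' + acd'e' + ab'c'e + abe' + abcd'  |cover|=8

8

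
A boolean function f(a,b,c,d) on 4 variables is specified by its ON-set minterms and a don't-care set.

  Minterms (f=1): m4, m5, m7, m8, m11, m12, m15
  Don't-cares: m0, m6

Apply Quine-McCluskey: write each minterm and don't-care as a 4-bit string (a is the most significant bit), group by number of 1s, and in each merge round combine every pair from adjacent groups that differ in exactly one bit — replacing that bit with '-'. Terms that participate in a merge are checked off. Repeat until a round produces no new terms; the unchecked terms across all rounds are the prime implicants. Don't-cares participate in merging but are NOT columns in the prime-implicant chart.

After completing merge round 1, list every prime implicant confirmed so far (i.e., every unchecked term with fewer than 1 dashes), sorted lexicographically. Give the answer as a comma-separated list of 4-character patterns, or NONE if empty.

NONE

size-2^0 implicants → 0000(✓)  0100(✓)  0101(✓)  0110(✓)  0111(✓)  1000(✓)  1011(✓)  1100(✓)  1111(✓)
size-2^1 implicants → -000(✓)  -100(✓)  -111  0-00(✓)  01-0(✓)  01-1(✓)  010-(✓)  011-(✓)  1-00(✓)  1-11
size-2^2 implicants → --00  01--
Unchecked terms (primes): --00, -111, 01--, 1-11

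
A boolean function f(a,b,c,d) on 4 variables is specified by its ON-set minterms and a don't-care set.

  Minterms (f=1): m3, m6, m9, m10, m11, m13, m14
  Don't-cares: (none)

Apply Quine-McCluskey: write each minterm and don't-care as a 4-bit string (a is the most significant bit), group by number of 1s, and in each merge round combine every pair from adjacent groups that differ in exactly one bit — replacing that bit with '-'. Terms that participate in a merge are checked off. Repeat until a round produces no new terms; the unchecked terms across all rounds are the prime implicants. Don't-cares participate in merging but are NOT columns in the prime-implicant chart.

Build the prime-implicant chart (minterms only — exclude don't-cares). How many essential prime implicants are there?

Round 0: 0011✓ 0110✓ 1001✓ 1010✓ 1011✓ 1101✓ 1110✓
Round 1: -011 -110 1-01 1-10 10-1 101-
PIs = {-011, -110, 1-01, 1-10, 10-1, 101-}
Coverage chart:
  m3: -011 ←essential
  m6: -110 ←essential
  m9: 1-01,10-1
  m10: 1-10,101-
  m11: -011,10-1,101-
  m13: 1-01 ←essential
  m14: -110,1-10
Essential: -011, -110, 1-01

3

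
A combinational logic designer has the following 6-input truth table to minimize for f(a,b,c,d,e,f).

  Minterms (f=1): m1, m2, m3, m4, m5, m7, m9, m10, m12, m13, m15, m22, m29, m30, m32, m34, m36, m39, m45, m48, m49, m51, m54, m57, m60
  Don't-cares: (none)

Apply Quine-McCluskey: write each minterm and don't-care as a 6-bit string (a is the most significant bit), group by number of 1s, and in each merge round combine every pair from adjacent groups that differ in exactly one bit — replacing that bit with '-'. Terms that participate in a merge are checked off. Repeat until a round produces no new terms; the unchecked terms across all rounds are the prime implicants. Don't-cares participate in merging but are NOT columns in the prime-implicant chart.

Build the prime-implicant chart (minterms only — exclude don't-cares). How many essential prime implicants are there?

Round 0: 000001✓ 000010✓ 000011✓ 000100✓ 000101✓ 000111✓ 001001✓ 001010✓ 001100✓ 001101✓ 001111✓ 010110✓ 011101✓ 011110✓ 100000✓ 100010✓ 100100✓ 100111✓ 101101✓ 110000✓ 110001✓ 110011✓ 110110✓ 111001✓ 111100
Round 1: -00010 -00100 -00111 -01101 -10110 0-1101 00-001✓ 00-010 00-100✓ 00-101✓ 00-111✓ 000-01✓ 000-11✓ 0000-1✓ 00001- 0001-1✓ 00010-✓ 001-01✓ 0011-1✓ 00110-✓ 01-110 1-0000 100-00 1000-0 11-001 1100-1 11000-
Round 2: 00--01 00-1-1 00-10- 000--1
PIs = {-00010, -00100, -00111, -01101, -10110, 0-1101, 00--01, 00-010, 00-1-1, 00-10-, 000--1, 00001-, 01-110, 1-0000, 100-00, 1000-0, 11-001, 1100-1, 11000-, 111100}
Coverage chart:
  m1: 00--01,000--1
  m2: -00010,00-010,00001-
  m3: 000--1,00001-
  m4: -00100,00-10-
  m5: 00--01,00-1-1,00-10-,000--1
  m7: -00111,00-1-1,000--1
  m9: 00--01 ←essential
  m10: 00-010 ←essential
  m12: 00-10- ←essential
  m13: -01101,0-1101,00--01,00-1-1,00-10-
  m15: 00-1-1 ←essential
  m22: -10110,01-110
  m29: 0-1101 ←essential
  m30: 01-110 ←essential
  m32: 1-0000,100-00,1000-0
  m34: -00010,1000-0
  m36: -00100,100-00
  m39: -00111 ←essential
  m45: -01101 ←essential
  m48: 1-0000,11000-
  m49: 11-001,1100-1,11000-
  m51: 1100-1 ←essential
  m54: -10110 ←essential
  m57: 11-001 ←essential
  m60: 111100 ←essential
Essential: -00111, -01101, -10110, 0-1101, 00--01, 00-010, 00-1-1, 00-10-, 01-110, 11-001, 1100-1, 111100

12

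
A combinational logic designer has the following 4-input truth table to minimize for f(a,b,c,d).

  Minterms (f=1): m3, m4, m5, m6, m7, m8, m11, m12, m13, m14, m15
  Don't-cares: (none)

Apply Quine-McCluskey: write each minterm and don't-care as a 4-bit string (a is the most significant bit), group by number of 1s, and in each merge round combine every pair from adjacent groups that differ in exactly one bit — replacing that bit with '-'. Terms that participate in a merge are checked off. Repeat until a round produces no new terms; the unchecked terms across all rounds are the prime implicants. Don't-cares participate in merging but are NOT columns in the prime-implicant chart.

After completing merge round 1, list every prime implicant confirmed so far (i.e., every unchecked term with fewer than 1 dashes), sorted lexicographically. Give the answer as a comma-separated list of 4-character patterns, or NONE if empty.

NONE

[col 0] 0011*, 0100*, 0101*, 0110*, 0111*, 1000*, 1011*, 1100*, 1101*, 1110*, 1111*
[col 1] -011*, -100*, -101*, -110*, -111*, 0-11*, 01-0*, 01-1*, 010-*, 011-*, 1-00, 1-11*, 11-0*, 11-1*, 110-*, 111-*
[col 2] --11, -1-0*, -1-1*, -10-*, -11-*, 01--*, 11--*
[col 3] -1--
Prime implicants: --11, -1--, 1-00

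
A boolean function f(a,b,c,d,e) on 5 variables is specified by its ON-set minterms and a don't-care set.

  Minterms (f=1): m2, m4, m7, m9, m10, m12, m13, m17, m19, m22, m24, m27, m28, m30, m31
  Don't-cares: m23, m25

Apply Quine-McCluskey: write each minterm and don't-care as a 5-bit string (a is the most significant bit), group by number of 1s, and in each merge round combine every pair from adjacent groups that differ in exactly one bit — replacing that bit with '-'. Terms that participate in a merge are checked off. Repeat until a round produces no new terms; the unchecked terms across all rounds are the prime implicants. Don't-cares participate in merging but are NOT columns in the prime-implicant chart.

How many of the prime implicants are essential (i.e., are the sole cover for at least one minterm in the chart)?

size-2^0 implicants → 00010(✓)  00100(✓)  00111(✓)  01001(✓)  01010(✓)  01100(✓)  01101(✓)  10001(✓)  10011(✓)  10110(✓)  10111(✓)  11000(✓)  11001(✓)  11011(✓)  11100(✓)  11110(✓)  11111(✓)
size-2^1 implicants → -0111  -1001  -1100  0-010  0-100  01-01  0110-  1-001(✓)  1-011(✓)  1-110(✓)  1-111(✓)  10-11(✓)  100-1(✓)  1011-(✓)  11-00  11-11(✓)  110-1(✓)  1100-  111-0  1111-(✓)
size-2^2 implicants → 1--11  1-0-1  1-11-
Unchecked terms (primes): -0111, -1001, -1100, 0-010, 0-100, 01-01, 0110-, 1--11, 1-0-1, 1-11-, 11-00, 1100-, 111-0
Minterm coverage:
  m2 ⊆ 0-010 [E]
  m4 ⊆ 0-100 [E]
  m7 ⊆ -0111 [E]
  m9 ⊆ -1001,01-01
  m10 ⊆ 0-010 [E]
  m12 ⊆ -1100,0-100,0110-
  m13 ⊆ 01-01,0110-
  m17 ⊆ 1-0-1 [E]
  m19 ⊆ 1--11,1-0-1
  m22 ⊆ 1-11- [E]
  m24 ⊆ 11-00,1100-
  m27 ⊆ 1--11,1-0-1
  m28 ⊆ -1100,11-00,111-0
  m30 ⊆ 1-11-,111-0
  m31 ⊆ 1--11,1-11-
E = {-0111, 0-010, 0-100, 1-0-1, 1-11-}

5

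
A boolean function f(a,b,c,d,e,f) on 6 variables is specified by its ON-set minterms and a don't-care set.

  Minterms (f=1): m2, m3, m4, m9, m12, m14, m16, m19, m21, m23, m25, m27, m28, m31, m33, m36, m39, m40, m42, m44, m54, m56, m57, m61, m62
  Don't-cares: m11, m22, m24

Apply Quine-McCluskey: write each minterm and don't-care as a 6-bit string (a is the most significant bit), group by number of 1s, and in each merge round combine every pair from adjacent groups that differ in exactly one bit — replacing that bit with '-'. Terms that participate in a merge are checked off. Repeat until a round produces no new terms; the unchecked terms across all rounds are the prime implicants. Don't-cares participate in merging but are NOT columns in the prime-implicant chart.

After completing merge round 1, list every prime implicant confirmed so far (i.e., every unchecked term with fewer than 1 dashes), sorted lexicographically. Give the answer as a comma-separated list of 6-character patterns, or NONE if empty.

[col 0] 000010*, 000011*, 000100*, 001001*, 001011*, 001100*, 001110*, 010000*, 010011*, 010101*, 010110*, 010111*, 011000*, 011001*, 011011*, 011100*, 011111*, 100001, 100100*, 100111, 101000*, 101010*, 101100*, 110110*, 111000*, 111001*, 111101*, 111110*
[col 1] -00100*, -01100*, -10110, -11000*, -11001*, 0-0011*, 0-1001*, 0-1011*, 0-1100, 00-011*, 00-100*, 00001-, 0010-1*, 0011-0, 01-000, 01-011*, 01-111*, 010-11*, 0101-1, 01011-, 011-00, 011-11*, 0110-1*, 01100-*, 1-1000, 10-100*, 101-00, 1010-0, 11-110, 111-01, 11100-*
[col 2] -0-100, -1100-, 0--011, 0-10-1, 01--11
Prime implicants: -0-100, -10110, -1100-, 0--011, 0-10-1, 0-1100, 00001-, 0011-0, 01--11, 01-000, 0101-1, 01011-, 011-00, 1-1000, 100001, 100111, 101-00, 1010-0, 11-110, 111-01

100001, 100111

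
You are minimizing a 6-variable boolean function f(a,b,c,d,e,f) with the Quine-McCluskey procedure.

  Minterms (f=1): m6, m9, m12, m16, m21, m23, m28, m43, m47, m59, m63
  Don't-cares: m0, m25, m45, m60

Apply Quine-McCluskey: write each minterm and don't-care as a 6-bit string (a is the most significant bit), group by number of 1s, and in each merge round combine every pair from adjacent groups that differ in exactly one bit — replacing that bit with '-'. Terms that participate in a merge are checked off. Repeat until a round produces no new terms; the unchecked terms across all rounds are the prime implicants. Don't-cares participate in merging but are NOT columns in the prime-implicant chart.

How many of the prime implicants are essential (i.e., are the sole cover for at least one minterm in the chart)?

6

size-2^0 implicants → 000000(✓)  000110  001001(✓)  001100(✓)  010000(✓)  010101(✓)  010111(✓)  011001(✓)  011100(✓)  101011(✓)  101101(✓)  101111(✓)  111011(✓)  111100(✓)  111111(✓)
size-2^1 implicants → -11100  0-0000  0-1001  0-1100  0101-1  1-1011(✓)  1-1111(✓)  101-11(✓)  1011-1  111-11(✓)
size-2^2 implicants → 1-1-11
Unchecked terms (primes): -11100, 0-0000, 0-1001, 0-1100, 000110, 0101-1, 1-1-11, 1011-1
Minterm coverage:
  m6 ⊆ 000110 [E]
  m9 ⊆ 0-1001 [E]
  m12 ⊆ 0-1100 [E]
  m16 ⊆ 0-0000 [E]
  m21 ⊆ 0101-1 [E]
  m23 ⊆ 0101-1 [E]
  m28 ⊆ -11100,0-1100
  m43 ⊆ 1-1-11 [E]
  m47 ⊆ 1-1-11,1011-1
  m59 ⊆ 1-1-11 [E]
  m63 ⊆ 1-1-11 [E]
E = {0-0000, 0-1001, 0-1100, 000110, 0101-1, 1-1-11}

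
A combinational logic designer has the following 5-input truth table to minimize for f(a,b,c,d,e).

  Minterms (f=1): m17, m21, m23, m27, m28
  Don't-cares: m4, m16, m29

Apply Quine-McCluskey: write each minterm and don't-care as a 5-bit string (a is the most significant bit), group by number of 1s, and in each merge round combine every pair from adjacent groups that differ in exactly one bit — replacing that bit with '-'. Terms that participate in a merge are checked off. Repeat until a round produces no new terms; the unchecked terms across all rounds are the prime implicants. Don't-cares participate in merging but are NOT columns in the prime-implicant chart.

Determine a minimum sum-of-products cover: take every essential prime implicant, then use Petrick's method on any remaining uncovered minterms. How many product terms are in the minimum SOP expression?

Round 0: 00100 10000✓ 10001✓ 10101✓ 10111✓ 11011 11100✓ 11101✓
Round 1: 1-101 10-01 1000- 101-1 1110-
PIs = {00100, 1-101, 10-01, 1000-, 101-1, 11011, 1110-}
Coverage chart:
  m17: 10-01,1000-
  m21: 1-101,10-01,101-1
  m23: 101-1 ←essential
  m27: 11011 ←essential
  m28: 1110- ←essential
Essential: 101-1, 11011, 1110-
Petrick residual → 10-01
Min cover (4 terms): ab'd'e + ab'ce + abc'de + abcd'

4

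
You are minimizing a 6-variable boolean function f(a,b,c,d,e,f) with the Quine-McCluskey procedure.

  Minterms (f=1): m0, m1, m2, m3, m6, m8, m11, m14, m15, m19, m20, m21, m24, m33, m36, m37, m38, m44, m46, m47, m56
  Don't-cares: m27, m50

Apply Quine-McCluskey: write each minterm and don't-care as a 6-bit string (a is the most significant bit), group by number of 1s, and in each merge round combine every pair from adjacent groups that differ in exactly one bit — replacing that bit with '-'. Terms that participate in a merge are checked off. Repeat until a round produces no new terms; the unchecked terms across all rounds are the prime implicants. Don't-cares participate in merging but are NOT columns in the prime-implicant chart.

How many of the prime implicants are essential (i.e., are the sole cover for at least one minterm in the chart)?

5

Round 0: 000000✓ 000001✓ 000010✓ 000011✓ 000110✓ 001000✓ 001011✓ 001110✓ 001111✓ 010011✓ 010100✓ 010101✓ 011000✓ 011011✓ 100001✓ 100100✓ 100101✓ 100110✓ 101100✓ 101110✓ 101111✓ 110010 111000✓
Round 1: -00001 -00110✓ -01110✓ -01111✓ -11000 0-0011✓ 0-1000 0-1011✓ 00-000 00-011✓ 00-110✓ 000-10 0000-0✓ 0000-1✓ 00000-✓ 00001-✓ 001-11 00111-✓ 01-011✓ 01010- 10-100✓ 10-110✓ 100-01 1001-0✓ 10010- 1011-0✓ 10111-✓
Round 2: -0-110 -0111- 0--011 0000-- 10-1-0
PIs = {-0-110, -00001, -0111-, -11000, 0--011, 0-1000, 00-000, 000-10, 0000--, 001-11, 01010-, 10-1-0, 100-01, 10010-, 110010}
Coverage chart:
  m0: 00-000,0000--
  m1: -00001,0000--
  m2: 000-10,0000--
  m3: 0--011,0000--
  m6: -0-110,000-10
  m8: 0-1000,00-000
  m11: 0--011,001-11
  m14: -0-110,-0111-
  m15: -0111-,001-11
  m19: 0--011 ←essential
  m20: 01010- ←essential
  m21: 01010- ←essential
  m24: -11000,0-1000
  m33: -00001,100-01
  m36: 10-1-0,10010-
  m37: 100-01,10010-
  m38: -0-110,10-1-0
  m44: 10-1-0 ←essential
  m46: -0-110,-0111-,10-1-0
  m47: -0111- ←essential
  m56: -11000 ←essential
Essential: -0111-, -11000, 0--011, 01010-, 10-1-0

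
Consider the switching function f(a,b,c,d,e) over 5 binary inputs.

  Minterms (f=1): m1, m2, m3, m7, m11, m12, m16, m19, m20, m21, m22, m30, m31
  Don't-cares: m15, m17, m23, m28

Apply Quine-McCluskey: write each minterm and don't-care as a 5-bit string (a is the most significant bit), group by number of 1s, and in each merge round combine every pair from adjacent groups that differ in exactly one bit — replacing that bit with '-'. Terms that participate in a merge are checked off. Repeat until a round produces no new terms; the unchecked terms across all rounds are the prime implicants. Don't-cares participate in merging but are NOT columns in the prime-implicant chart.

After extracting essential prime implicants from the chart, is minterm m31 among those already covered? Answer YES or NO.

NO

size-2^0 implicants → 00001(✓)  00010(✓)  00011(✓)  00111(✓)  01011(✓)  01100(✓)  01111(✓)  10000(✓)  10001(✓)  10011(✓)  10100(✓)  10101(✓)  10110(✓)  10111(✓)  11100(✓)  11110(✓)  11111(✓)
size-2^1 implicants → -0001(✓)  -0011(✓)  -0111(✓)  -1100  -1111(✓)  0-011(✓)  0-111(✓)  00-11(✓)  000-1(✓)  0001-  01-11(✓)  1-100(✓)  1-110(✓)  1-111(✓)  10-00(✓)  10-01(✓)  10-11(✓)  100-1(✓)  1000-(✓)  101-0(✓)  101-1(✓)  1010-(✓)  1011-(✓)  111-0(✓)  1111-(✓)
size-2^2 implicants → --111  -0-11  -00-1  0--11  1-1-0  1-11-  10--1  10-0-  101--
Unchecked terms (primes): --111, -0-11, -00-1, -1100, 0--11, 0001-, 1-1-0, 1-11-, 10--1, 10-0-, 101--
Minterm coverage:
  m1 ⊆ -00-1 [E]
  m2 ⊆ 0001- [E]
  m3 ⊆ -0-11,-00-1,0--11,0001-
  m7 ⊆ --111,-0-11,0--11
  m11 ⊆ 0--11 [E]
  m12 ⊆ -1100 [E]
  m16 ⊆ 10-0- [E]
  m19 ⊆ -0-11,-00-1,10--1
  m20 ⊆ 1-1-0,10-0-,101--
  m21 ⊆ 10--1,10-0-,101--
  m22 ⊆ 1-1-0,1-11-,101--
  m30 ⊆ 1-1-0,1-11-
  m31 ⊆ --111,1-11-
E = {-00-1, -1100, 0--11, 0001-, 10-0-}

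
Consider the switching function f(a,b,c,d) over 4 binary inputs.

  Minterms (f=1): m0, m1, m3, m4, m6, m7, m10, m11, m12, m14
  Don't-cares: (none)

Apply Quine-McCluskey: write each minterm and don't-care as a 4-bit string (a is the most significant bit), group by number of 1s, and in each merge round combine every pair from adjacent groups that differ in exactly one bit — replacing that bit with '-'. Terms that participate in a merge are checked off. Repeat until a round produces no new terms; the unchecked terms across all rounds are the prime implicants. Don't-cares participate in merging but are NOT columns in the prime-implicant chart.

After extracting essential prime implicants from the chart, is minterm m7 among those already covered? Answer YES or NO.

Round 0: 0000✓ 0001✓ 0011✓ 0100✓ 0110✓ 0111✓ 1010✓ 1011✓ 1100✓ 1110✓
Round 1: -011 -100✓ -110✓ 0-00 0-11 00-1 000- 01-0✓ 011- 1-10 101- 11-0✓
Round 2: -1-0
PIs = {-011, -1-0, 0-00, 0-11, 00-1, 000-, 011-, 1-10, 101-}
Coverage chart:
  m0: 0-00,000-
  m1: 00-1,000-
  m3: -011,0-11,00-1
  m4: -1-0,0-00
  m6: -1-0,011-
  m7: 0-11,011-
  m10: 1-10,101-
  m11: -011,101-
  m12: -1-0 ←essential
  m14: -1-0,1-10
Essential: -1-0

NO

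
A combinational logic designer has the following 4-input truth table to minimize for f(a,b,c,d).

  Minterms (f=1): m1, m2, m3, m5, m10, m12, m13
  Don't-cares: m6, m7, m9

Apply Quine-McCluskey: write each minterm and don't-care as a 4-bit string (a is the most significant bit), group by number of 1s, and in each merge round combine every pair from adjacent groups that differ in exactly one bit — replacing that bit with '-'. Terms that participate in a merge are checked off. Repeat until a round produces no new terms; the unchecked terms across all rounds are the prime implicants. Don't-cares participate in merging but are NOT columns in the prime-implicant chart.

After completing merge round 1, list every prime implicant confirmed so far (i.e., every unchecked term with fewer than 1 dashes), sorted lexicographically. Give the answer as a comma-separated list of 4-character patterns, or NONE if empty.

NONE

size-2^0 implicants → 0001(✓)  0010(✓)  0011(✓)  0101(✓)  0110(✓)  0111(✓)  1001(✓)  1010(✓)  1100(✓)  1101(✓)
size-2^1 implicants → -001(✓)  -010  -101(✓)  0-01(✓)  0-10(✓)  0-11(✓)  00-1(✓)  001-(✓)  01-1(✓)  011-(✓)  1-01(✓)  110-
size-2^2 implicants → --01  0--1  0-1-
Unchecked terms (primes): --01, -010, 0--1, 0-1-, 110-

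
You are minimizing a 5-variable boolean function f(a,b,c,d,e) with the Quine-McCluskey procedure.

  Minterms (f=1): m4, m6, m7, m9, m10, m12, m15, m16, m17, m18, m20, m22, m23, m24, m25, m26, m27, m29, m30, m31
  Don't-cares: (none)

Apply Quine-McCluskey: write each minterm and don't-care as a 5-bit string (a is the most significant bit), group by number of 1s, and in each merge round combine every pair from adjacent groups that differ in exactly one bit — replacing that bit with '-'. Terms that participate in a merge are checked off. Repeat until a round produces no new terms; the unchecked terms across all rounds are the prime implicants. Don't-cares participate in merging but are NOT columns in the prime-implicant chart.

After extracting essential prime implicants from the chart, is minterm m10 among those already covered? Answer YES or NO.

YES

size-2^0 implicants → 00100(✓)  00110(✓)  00111(✓)  01001(✓)  01010(✓)  01100(✓)  01111(✓)  10000(✓)  10001(✓)  10010(✓)  10100(✓)  10110(✓)  10111(✓)  11000(✓)  11001(✓)  11010(✓)  11011(✓)  11101(✓)  11110(✓)  11111(✓)
size-2^1 implicants → -0100(✓)  -0110(✓)  -0111(✓)  -1001  -1010  -1111(✓)  0-100  0-111(✓)  001-0(✓)  0011-(✓)  1-000(✓)  1-001(✓)  1-010(✓)  1-110(✓)  1-111(✓)  10-00(✓)  10-10(✓)  100-0(✓)  1000-(✓)  101-0(✓)  1011-(✓)  11-01(✓)  11-10(✓)  11-11(✓)  110-0(✓)  110-1(✓)  1100-(✓)  1101-(✓)  111-1(✓)  1111-(✓)
size-2^2 implicants → --111  -01-0  -011-  1--10  1-0-0  1-00-  1-11-  10--0  11--1  11-1-  110--
Unchecked terms (primes): --111, -01-0, -011-, -1001, -1010, 0-100, 1--10, 1-0-0, 1-00-, 1-11-, 10--0, 11--1, 11-1-, 110--
Minterm coverage:
  m4 ⊆ -01-0,0-100
  m6 ⊆ -01-0,-011-
  m7 ⊆ --111,-011-
  m9 ⊆ -1001 [E]
  m10 ⊆ -1010 [E]
  m12 ⊆ 0-100 [E]
  m15 ⊆ --111 [E]
  m16 ⊆ 1-0-0,1-00-,10--0
  m17 ⊆ 1-00- [E]
  m18 ⊆ 1--10,1-0-0,10--0
  m20 ⊆ -01-0,10--0
  m22 ⊆ -01-0,-011-,1--10,1-11-,10--0
  m23 ⊆ --111,-011-,1-11-
  m24 ⊆ 1-0-0,1-00-,110--
  m25 ⊆ -1001,1-00-,11--1,110--
  m26 ⊆ -1010,1--10,1-0-0,11-1-,110--
  m27 ⊆ 11--1,11-1-,110--
  m29 ⊆ 11--1 [E]
  m30 ⊆ 1--10,1-11-,11-1-
  m31 ⊆ --111,1-11-,11--1,11-1-
E = {--111, -1001, -1010, 0-100, 1-00-, 11--1}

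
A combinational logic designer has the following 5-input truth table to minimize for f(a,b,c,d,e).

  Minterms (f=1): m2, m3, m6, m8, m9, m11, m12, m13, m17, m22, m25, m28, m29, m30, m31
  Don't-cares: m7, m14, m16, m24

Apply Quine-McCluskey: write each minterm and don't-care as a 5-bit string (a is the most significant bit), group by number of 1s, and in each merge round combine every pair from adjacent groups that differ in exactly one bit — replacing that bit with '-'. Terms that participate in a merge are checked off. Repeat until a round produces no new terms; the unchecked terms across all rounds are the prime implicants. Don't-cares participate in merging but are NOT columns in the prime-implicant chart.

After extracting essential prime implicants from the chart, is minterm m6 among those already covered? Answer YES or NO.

YES

Round 0: 00010✓ 00011✓ 00110✓ 00111✓ 01000✓ 01001✓ 01011✓ 01100✓ 01101✓ 01110✓ 10000✓ 10001✓ 10110✓ 11000✓ 11001✓ 11100✓ 11101✓ 11110✓ 11111✓
Round 1: -0110✓ -1000✓ -1001✓ -1100✓ -1101✓ -1110✓ 0-011 0-110✓ 00-10✓ 00-11✓ 0001-✓ 0011-✓ 01-00✓ 01-01✓ 010-1 0100-✓ 011-0✓ 0110-✓ 1-000✓ 1-001✓ 1-110✓ 1000-✓ 11-00✓ 11-01✓ 1100-✓ 111-0✓ 111-1✓ 1110-✓ 1111-✓
Round 2: --110 -1-00✓ -1-01✓ -100-✓ -11-0 -110-✓ 00-1- 01-0-✓ 1-00- 11-0-✓ 111--
Round 3: -1-0-
PIs = {--110, -1-0-, -11-0, 0-011, 00-1-, 010-1, 1-00-, 111--}
Coverage chart:
  m2: 00-1- ←essential
  m3: 0-011,00-1-
  m6: --110,00-1-
  m8: -1-0- ←essential
  m9: -1-0-,010-1
  m11: 0-011,010-1
  m12: -1-0-,-11-0
  m13: -1-0- ←essential
  m17: 1-00- ←essential
  m22: --110 ←essential
  m25: -1-0-,1-00-
  m28: -1-0-,-11-0,111--
  m29: -1-0-,111--
  m30: --110,-11-0,111--
  m31: 111-- ←essential
Essential: --110, -1-0-, 00-1-, 1-00-, 111--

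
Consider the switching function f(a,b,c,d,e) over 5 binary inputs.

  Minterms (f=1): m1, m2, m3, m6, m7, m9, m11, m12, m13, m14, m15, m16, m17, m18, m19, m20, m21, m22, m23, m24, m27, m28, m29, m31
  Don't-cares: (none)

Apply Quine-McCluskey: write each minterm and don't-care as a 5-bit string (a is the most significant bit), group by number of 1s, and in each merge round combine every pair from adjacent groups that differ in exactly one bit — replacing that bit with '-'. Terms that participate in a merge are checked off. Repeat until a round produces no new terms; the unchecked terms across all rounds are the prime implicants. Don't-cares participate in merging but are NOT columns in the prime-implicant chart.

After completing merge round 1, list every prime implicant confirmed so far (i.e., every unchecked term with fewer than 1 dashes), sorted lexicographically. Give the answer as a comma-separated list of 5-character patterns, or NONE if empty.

NONE

[col 0] 00001*, 00010*, 00011*, 00110*, 00111*, 01001*, 01011*, 01100*, 01101*, 01110*, 01111*, 10000*, 10001*, 10010*, 10011*, 10100*, 10101*, 10110*, 10111*, 11000*, 11011*, 11100*, 11101*, 11111*
[col 1] -0001*, -0010*, -0011*, -0110*, -0111*, -1011*, -1100*, -1101*, -1111*, 0-001*, 0-011*, 0-110*, 0-111*, 00-10*, 00-11*, 000-1*, 0001-*, 0011-*, 01-01*, 01-11*, 010-1*, 011-0*, 011-1*, 0110-*, 0111-*, 1-000*, 1-011*, 1-100*, 1-101*, 1-111*, 10-00*, 10-01*, 10-10*, 10-11*, 100-0*, 100-1*, 1000-*, 1001-*, 101-0*, 101-1*, 1010-*, 1011-*, 11-00*, 11-11*, 111-1*, 1110-*
[col 2] --011*, --111*, -0-10*, -0-11*, -00-1, -001-*, -011-*, -1-11*, -11-1, -110-, 0--11*, 0-0-1, 0-11-, 00-1-*, 01--1, 011--, 1--00, 1--11*, 1-1-1, 1-10-, 10--0*, 10--1*, 10-0-*, 10-1-*, 100--*, 101--*
[col 3] ---11, -0-1-, 10---
Prime implicants: ---11, -0-1-, -00-1, -11-1, -110-, 0-0-1, 0-11-, 01--1, 011--, 1--00, 1-1-1, 1-10-, 10---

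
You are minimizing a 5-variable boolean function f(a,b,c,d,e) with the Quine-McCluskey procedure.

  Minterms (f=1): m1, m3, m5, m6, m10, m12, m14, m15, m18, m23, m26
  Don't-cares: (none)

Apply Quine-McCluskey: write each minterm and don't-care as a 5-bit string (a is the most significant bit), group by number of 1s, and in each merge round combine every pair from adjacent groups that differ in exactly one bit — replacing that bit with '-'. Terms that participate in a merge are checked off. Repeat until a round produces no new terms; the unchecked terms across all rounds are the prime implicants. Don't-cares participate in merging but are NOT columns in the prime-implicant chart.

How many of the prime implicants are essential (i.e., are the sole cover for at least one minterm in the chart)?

size-2^0 implicants → 00001(✓)  00011(✓)  00101(✓)  00110(✓)  01010(✓)  01100(✓)  01110(✓)  01111(✓)  10010(✓)  10111  11010(✓)
size-2^1 implicants → -1010  0-110  00-01  000-1  01-10  011-0  0111-  1-010
Unchecked terms (primes): -1010, 0-110, 00-01, 000-1, 01-10, 011-0, 0111-, 1-010, 10111
Minterm coverage:
  m1 ⊆ 00-01,000-1
  m3 ⊆ 000-1 [E]
  m5 ⊆ 00-01 [E]
  m6 ⊆ 0-110 [E]
  m10 ⊆ -1010,01-10
  m12 ⊆ 011-0 [E]
  m14 ⊆ 0-110,01-10,011-0,0111-
  m15 ⊆ 0111- [E]
  m18 ⊆ 1-010 [E]
  m23 ⊆ 10111 [E]
  m26 ⊆ -1010,1-010
E = {0-110, 00-01, 000-1, 011-0, 0111-, 1-010, 10111}

7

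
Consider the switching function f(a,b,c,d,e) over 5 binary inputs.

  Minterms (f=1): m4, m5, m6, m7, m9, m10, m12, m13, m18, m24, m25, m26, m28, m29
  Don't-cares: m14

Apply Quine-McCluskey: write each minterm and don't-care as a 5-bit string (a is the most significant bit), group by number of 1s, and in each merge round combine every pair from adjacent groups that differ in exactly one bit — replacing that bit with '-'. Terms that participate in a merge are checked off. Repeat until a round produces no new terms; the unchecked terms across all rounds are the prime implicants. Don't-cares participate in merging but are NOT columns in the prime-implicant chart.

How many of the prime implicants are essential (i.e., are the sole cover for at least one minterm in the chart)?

size-2^0 implicants → 00100(✓)  00101(✓)  00110(✓)  00111(✓)  01001(✓)  01010(✓)  01100(✓)  01101(✓)  01110(✓)  10010(✓)  11000(✓)  11001(✓)  11010(✓)  11100(✓)  11101(✓)
size-2^1 implicants → -1001(✓)  -1010  -1100(✓)  -1101(✓)  0-100(✓)  0-101(✓)  0-110(✓)  001-0(✓)  001-1(✓)  0010-(✓)  0011-(✓)  01-01(✓)  01-10  011-0(✓)  0110-(✓)  1-010  11-00(✓)  11-01(✓)  110-0  1100-(✓)  1110-(✓)
size-2^2 implicants → -1-01  -110-  0-1-0  0-10-  001--  11-0-
Unchecked terms (primes): -1-01, -1010, -110-, 0-1-0, 0-10-, 001--, 01-10, 1-010, 11-0-, 110-0
Minterm coverage:
  m4 ⊆ 0-1-0,0-10-,001--
  m5 ⊆ 0-10-,001--
  m6 ⊆ 0-1-0,001--
  m7 ⊆ 001-- [E]
  m9 ⊆ -1-01 [E]
  m10 ⊆ -1010,01-10
  m12 ⊆ -110-,0-1-0,0-10-
  m13 ⊆ -1-01,-110-,0-10-
  m18 ⊆ 1-010 [E]
  m24 ⊆ 11-0-,110-0
  m25 ⊆ -1-01,11-0-
  m26 ⊆ -1010,1-010,110-0
  m28 ⊆ -110-,11-0-
  m29 ⊆ -1-01,-110-,11-0-
E = {-1-01, 001--, 1-010}

3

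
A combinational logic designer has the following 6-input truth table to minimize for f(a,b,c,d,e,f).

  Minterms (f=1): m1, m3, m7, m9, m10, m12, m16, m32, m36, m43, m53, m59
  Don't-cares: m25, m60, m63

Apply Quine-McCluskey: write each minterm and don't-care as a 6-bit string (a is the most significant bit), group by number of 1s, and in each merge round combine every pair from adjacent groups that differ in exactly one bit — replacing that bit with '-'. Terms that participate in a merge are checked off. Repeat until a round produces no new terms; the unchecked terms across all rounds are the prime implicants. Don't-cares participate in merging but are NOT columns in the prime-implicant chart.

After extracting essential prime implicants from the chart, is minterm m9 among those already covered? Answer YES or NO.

NO

Round 0: 000001✓ 000011✓ 000111✓ 001001✓ 001010 001100 010000 011001✓ 100000✓ 100100✓ 101011✓ 110101 111011✓ 111100 111111✓
Round 1: 0-1001 00-001 000-11 0000-1 1-1011 100-00 111-11
PIs = {0-1001, 00-001, 000-11, 0000-1, 001010, 001100, 010000, 1-1011, 100-00, 110101, 111-11, 111100}
Coverage chart:
  m1: 00-001,0000-1
  m3: 000-11,0000-1
  m7: 000-11 ←essential
  m9: 0-1001,00-001
  m10: 001010 ←essential
  m12: 001100 ←essential
  m16: 010000 ←essential
  m32: 100-00 ←essential
  m36: 100-00 ←essential
  m43: 1-1011 ←essential
  m53: 110101 ←essential
  m59: 1-1011,111-11
Essential: 000-11, 001010, 001100, 010000, 1-1011, 100-00, 110101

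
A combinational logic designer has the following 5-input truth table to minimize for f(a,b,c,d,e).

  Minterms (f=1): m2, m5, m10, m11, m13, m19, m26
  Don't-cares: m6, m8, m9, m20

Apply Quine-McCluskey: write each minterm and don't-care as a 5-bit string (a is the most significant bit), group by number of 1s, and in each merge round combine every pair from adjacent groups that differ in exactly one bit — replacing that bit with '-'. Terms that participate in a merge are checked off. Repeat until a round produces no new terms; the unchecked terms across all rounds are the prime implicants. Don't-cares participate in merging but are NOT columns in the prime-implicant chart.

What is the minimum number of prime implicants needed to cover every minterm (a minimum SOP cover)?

5

[col 0] 00010*, 00101*, 00110*, 01000*, 01001*, 01010*, 01011*, 01101*, 10011, 10100, 11010*
[col 1] -1010, 0-010, 0-101, 00-10, 01-01, 010-0*, 010-1*, 0100-*, 0101-*
[col 2] 010--
Prime implicants: -1010, 0-010, 0-101, 00-10, 01-01, 010--, 10011, 10100
PI chart (minterm → PIs covering it):
  2 | 0-010,00-10
  5 | 0-101  (sole → essential)
  10 | -1010,0-010,010--
  11 | 010--  (sole → essential)
  13 | 0-101,01-01
  19 | 10011  (sole → essential)
  26 | -1010  (sole → essential)
Essential prime implicants: -1010, 0-101, 010--, 10011
Petrick residual → 0-010
Minimum SOP uses 5 PIs: bc'de' + a'c'de' + a'cd'e + a'bc' + ab'c'de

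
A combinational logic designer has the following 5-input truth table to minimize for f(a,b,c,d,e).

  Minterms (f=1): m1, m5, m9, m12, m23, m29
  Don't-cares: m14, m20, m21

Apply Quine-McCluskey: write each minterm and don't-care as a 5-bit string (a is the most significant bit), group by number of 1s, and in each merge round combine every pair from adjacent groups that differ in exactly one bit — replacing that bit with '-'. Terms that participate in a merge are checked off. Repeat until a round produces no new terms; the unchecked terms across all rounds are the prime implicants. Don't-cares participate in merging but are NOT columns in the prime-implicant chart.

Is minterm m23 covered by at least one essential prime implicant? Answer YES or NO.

YES

[col 0] 00001*, 00101*, 01001*, 01100*, 01110*, 10100*, 10101*, 10111*, 11101*
[col 1] -0101, 0-001, 00-01, 011-0, 1-101, 101-1, 1010-
Prime implicants: -0101, 0-001, 00-01, 011-0, 1-101, 101-1, 1010-
PI chart (minterm → PIs covering it):
  1 | 0-001,00-01
  5 | -0101,00-01
  9 | 0-001  (sole → essential)
  12 | 011-0  (sole → essential)
  23 | 101-1  (sole → essential)
  29 | 1-101  (sole → essential)
Essential prime implicants: 0-001, 011-0, 1-101, 101-1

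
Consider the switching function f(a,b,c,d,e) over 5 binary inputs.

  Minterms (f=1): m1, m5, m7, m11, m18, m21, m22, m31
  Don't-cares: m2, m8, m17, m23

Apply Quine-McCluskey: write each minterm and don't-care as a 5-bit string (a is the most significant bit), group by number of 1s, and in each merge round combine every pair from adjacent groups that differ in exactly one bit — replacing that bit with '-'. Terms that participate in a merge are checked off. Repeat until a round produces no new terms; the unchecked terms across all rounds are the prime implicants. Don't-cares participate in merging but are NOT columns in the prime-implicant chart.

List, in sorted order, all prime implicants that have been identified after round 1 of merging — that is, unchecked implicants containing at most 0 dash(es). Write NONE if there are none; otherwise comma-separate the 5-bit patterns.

Round 0: 00001✓ 00010✓ 00101✓ 00111✓ 01000 01011 10001✓ 10010✓ 10101✓ 10110✓ 10111✓ 11111✓
Round 1: -0001✓ -0010 -0101✓ -0111✓ 00-01✓ 001-1✓ 1-111 10-01✓ 10-10 101-1✓ 1011-
Round 2: -0-01 -01-1
PIs = {-0-01, -0010, -01-1, 01000, 01011, 1-111, 10-10, 1011-}

01000, 01011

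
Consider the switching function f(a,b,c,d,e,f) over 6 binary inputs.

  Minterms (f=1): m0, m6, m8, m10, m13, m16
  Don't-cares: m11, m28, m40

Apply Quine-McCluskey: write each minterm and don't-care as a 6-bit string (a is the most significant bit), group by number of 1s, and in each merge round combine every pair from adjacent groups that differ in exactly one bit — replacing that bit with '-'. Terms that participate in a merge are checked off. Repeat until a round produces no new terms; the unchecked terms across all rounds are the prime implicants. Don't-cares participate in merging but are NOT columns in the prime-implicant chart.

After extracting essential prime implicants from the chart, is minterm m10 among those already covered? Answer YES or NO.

Round 0: 000000✓ 000110 001000✓ 001010✓ 001011✓ 001101 010000✓ 011100 101000✓
Round 1: -01000 0-0000 00-000 0010-0 00101-
PIs = {-01000, 0-0000, 00-000, 000110, 0010-0, 00101-, 001101, 011100}
Coverage chart:
  m0: 0-0000,00-000
  m6: 000110 ←essential
  m8: -01000,00-000,0010-0
  m10: 0010-0,00101-
  m13: 001101 ←essential
  m16: 0-0000 ←essential
Essential: 0-0000, 000110, 001101

NO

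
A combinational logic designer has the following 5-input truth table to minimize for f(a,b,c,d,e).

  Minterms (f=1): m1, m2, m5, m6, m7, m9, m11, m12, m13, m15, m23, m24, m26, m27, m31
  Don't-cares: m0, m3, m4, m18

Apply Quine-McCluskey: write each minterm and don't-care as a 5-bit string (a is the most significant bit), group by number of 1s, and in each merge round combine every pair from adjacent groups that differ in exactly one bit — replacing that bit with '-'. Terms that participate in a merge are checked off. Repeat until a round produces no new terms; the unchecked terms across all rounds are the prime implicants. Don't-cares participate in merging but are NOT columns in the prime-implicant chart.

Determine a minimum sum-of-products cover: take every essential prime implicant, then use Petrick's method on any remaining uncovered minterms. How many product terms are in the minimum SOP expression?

6

[col 0] 00000*, 00001*, 00010*, 00011*, 00100*, 00101*, 00110*, 00111*, 01001*, 01011*, 01100*, 01101*, 01111*, 10010*, 10111*, 11000*, 11010*, 11011*, 11111*
[col 1] -0010, -0111*, -1011*, -1111*, 0-001*, 0-011*, 0-100*, 0-101*, 0-111*, 00-00*, 00-01*, 00-10*, 00-11*, 000-0*, 000-1*, 0000-*, 0001-*, 001-0*, 001-1*, 0010-*, 0011-*, 01-01*, 01-11*, 010-1*, 011-1*, 0110-*, 1-010, 1-111*, 11-11*, 110-0, 1101-
[col 2] --111, -1-11, 0--01*, 0--11*, 0-0-1*, 0-1-1*, 0-10-, 00--0*, 00--1*, 00-0-*, 00-1-*, 000--*, 001--*, 01--1*
[col 3] 0---1, 00---
Prime implicants: --111, -0010, -1-11, 0---1, 0-10-, 00---, 1-010, 110-0, 1101-
PI chart (minterm → PIs covering it):
  1 | 0---1,00---
  2 | -0010,00---
  5 | 0---1,0-10-,00---
  6 | 00---  (sole → essential)
  7 | --111,0---1,00---
  9 | 0---1  (sole → essential)
  11 | -1-11,0---1
  12 | 0-10-  (sole → essential)
  13 | 0---1,0-10-
  15 | --111,-1-11,0---1
  23 | --111  (sole → essential)
  24 | 110-0  (sole → essential)
  26 | 1-010,110-0,1101-
  27 | -1-11,1101-
  31 | --111,-1-11
Essential prime implicants: --111, 0---1, 0-10-, 00---, 110-0
Petrick residual → -1-11
Minimum SOP uses 6 PIs: cde + bde + a'e + a'cd' + a'b' + abc'e'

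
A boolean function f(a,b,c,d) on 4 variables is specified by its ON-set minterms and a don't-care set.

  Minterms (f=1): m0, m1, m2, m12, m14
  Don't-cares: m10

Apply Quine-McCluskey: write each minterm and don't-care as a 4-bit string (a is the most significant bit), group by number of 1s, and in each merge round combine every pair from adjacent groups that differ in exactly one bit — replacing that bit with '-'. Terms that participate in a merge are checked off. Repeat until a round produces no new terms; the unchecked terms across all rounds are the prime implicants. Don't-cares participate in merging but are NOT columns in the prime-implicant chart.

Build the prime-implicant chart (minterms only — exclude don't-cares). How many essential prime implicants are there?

Round 0: 0000✓ 0001✓ 0010✓ 1010✓ 1100✓ 1110✓
Round 1: -010 00-0 000- 1-10 11-0
PIs = {-010, 00-0, 000-, 1-10, 11-0}
Coverage chart:
  m0: 00-0,000-
  m1: 000- ←essential
  m2: -010,00-0
  m12: 11-0 ←essential
  m14: 1-10,11-0
Essential: 000-, 11-0

2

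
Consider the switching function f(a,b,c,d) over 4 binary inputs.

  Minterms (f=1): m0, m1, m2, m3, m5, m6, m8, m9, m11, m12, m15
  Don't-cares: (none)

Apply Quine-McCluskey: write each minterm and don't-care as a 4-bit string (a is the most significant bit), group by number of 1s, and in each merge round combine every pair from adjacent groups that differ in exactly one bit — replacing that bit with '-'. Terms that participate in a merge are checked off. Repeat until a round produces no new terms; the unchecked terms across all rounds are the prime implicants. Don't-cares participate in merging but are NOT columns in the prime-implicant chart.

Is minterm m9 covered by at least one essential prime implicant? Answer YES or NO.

NO

size-2^0 implicants → 0000(✓)  0001(✓)  0010(✓)  0011(✓)  0101(✓)  0110(✓)  1000(✓)  1001(✓)  1011(✓)  1100(✓)  1111(✓)
size-2^1 implicants → -000(✓)  -001(✓)  -011(✓)  0-01  0-10  00-0(✓)  00-1(✓)  000-(✓)  001-(✓)  1-00  1-11  10-1(✓)  100-(✓)
size-2^2 implicants → -0-1  -00-  00--
Unchecked terms (primes): -0-1, -00-, 0-01, 0-10, 00--, 1-00, 1-11
Minterm coverage:
  m0 ⊆ -00-,00--
  m1 ⊆ -0-1,-00-,0-01,00--
  m2 ⊆ 0-10,00--
  m3 ⊆ -0-1,00--
  m5 ⊆ 0-01 [E]
  m6 ⊆ 0-10 [E]
  m8 ⊆ -00-,1-00
  m9 ⊆ -0-1,-00-
  m11 ⊆ -0-1,1-11
  m12 ⊆ 1-00 [E]
  m15 ⊆ 1-11 [E]
E = {0-01, 0-10, 1-00, 1-11}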